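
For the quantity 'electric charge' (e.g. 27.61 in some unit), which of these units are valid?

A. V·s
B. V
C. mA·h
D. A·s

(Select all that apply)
C, D

electric charge has SI base units: A * s

Checking each option against A * s:
  A. V·s: ✗ does not match
  B. V: ✗ does not match
  C. mA·h: ✓ matches
  D. A·s: ✓ matches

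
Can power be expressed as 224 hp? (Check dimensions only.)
Yes

power has SI base units: kg * m^2 / s^3
hp reduces to the same SI base units, so it is a valid unit for power.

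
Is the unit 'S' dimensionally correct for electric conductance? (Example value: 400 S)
Yes

electric conductance has SI base units: A^2 * s^3 / (kg * m^2)
S reduces to the same SI base units, so it is a valid unit for electric conductance.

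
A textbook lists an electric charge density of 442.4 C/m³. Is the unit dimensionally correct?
Yes

electric charge density has SI base units: A * s / m^3
C/m³ reduces to the same SI base units, so it is a valid unit for electric charge density.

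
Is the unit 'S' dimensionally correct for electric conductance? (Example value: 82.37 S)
Yes

electric conductance has SI base units: A^2 * s^3 / (kg * m^2)
S reduces to the same SI base units, so it is a valid unit for electric conductance.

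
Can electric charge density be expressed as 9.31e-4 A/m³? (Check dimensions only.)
No

electric charge density has SI base units: A * s / m^3
A/m³ does NOT reduce to A * s / m^3; a valid unit for electric charge density would be e.g. C/m³.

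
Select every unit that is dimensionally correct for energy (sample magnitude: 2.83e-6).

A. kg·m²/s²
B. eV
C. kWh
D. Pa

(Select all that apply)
A, B, C

energy has SI base units: kg * m^2 / s^2

Checking each option against kg * m^2 / s^2:
  A. kg·m²/s²: ✓ matches
  B. eV: ✓ matches
  C. kWh: ✓ matches
  D. Pa: ✗ does not match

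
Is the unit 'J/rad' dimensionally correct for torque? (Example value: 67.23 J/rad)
Yes

torque has SI base units: kg * m^2 / s^2
J/rad reduces to the same SI base units, so it is a valid unit for torque.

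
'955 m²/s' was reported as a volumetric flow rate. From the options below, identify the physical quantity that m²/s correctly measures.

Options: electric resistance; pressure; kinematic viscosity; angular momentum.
kinematic viscosity

volumetric flow rate should have units dimensionally equivalent to m^3 / s (e.g. m³/s).
The given unit 'm²/s' reduces to m^2 / s. Of the listed options, that is the dimensionality of kinematic viscosity.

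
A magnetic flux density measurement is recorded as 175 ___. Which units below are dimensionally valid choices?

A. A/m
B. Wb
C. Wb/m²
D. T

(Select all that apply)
C, D

magnetic flux density has SI base units: kg / (A * s^2)

Checking each option against kg / (A * s^2):
  A. A/m: ✗ does not match
  B. Wb: ✗ does not match
  C. Wb/m²: ✓ matches
  D. T: ✓ matches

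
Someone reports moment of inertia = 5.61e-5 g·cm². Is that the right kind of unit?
Yes

moment of inertia has SI base units: kg * m^2
g·cm² reduces to the same SI base units, so it is a valid unit for moment of inertia.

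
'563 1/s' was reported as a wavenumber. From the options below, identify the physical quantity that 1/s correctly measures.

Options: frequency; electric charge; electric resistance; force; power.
frequency

wavenumber should have units dimensionally equivalent to 1 / m (e.g. 1/m).
The given unit '1/s' reduces to 1 / s. Of the listed options, that is the dimensionality of frequency.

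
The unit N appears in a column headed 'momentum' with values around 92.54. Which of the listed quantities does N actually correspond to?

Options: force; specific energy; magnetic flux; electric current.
force

momentum should have units dimensionally equivalent to kg * m / s (e.g. kg·m/s).
The given unit 'N' reduces to kg * m / s^2. Of the listed options, that is the dimensionality of force.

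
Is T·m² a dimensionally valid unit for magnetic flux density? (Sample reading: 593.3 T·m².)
No

magnetic flux density has SI base units: kg / (A * s^2)
T·m² does NOT reduce to kg / (A * s^2); a valid unit for magnetic flux density would be e.g. T.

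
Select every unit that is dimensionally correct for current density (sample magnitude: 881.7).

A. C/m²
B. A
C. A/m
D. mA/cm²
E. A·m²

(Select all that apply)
D

current density has SI base units: A / m^2

Checking each option against A / m^2:
  A. C/m²: ✗ does not match
  B. A: ✗ does not match
  C. A/m: ✗ does not match
  D. mA/cm²: ✓ matches
  E. A·m²: ✗ does not match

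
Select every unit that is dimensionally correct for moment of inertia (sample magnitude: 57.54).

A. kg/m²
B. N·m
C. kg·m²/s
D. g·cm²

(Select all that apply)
D

moment of inertia has SI base units: kg * m^2

Checking each option against kg * m^2:
  A. kg/m²: ✗ does not match
  B. N·m: ✗ does not match
  C. kg·m²/s: ✗ does not match
  D. g·cm²: ✓ matches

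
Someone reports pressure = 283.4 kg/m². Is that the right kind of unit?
No

pressure has SI base units: kg / (m * s^2)
kg/m² does NOT reduce to kg / (m * s^2); a valid unit for pressure would be e.g. Pa.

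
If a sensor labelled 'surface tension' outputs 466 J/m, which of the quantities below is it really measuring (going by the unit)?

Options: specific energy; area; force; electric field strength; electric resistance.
force

surface tension should have units dimensionally equivalent to kg / s^2 (e.g. N/m).
The given unit 'J/m' reduces to kg * m / s^2. Of the listed options, that is the dimensionality of force.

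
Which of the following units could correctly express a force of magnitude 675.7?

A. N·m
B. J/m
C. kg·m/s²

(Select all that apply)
B, C

force has SI base units: kg * m / s^2

Checking each option against kg * m / s^2:
  A. N·m: ✗ does not match
  B. J/m: ✓ matches
  C. kg·m/s²: ✓ matches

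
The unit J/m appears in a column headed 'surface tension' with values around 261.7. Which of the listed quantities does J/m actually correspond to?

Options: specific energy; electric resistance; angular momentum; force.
force

surface tension should have units dimensionally equivalent to kg / s^2 (e.g. N/m).
The given unit 'J/m' reduces to kg * m / s^2. Of the listed options, that is the dimensionality of force.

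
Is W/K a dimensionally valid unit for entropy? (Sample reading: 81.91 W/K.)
No

entropy has SI base units: kg * m^2 / (s^2 * K)
W/K does NOT reduce to kg * m^2 / (s^2 * K); a valid unit for entropy would be e.g. J/K.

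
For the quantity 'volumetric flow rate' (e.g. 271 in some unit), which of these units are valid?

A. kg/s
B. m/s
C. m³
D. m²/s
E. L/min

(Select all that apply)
E

volumetric flow rate has SI base units: m^3 / s

Checking each option against m^3 / s:
  A. kg/s: ✗ does not match
  B. m/s: ✗ does not match
  C. m³: ✗ does not match
  D. m²/s: ✗ does not match
  E. L/min: ✓ matches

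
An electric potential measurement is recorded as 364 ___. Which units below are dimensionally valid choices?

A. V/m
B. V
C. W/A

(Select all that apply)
B, C

electric potential has SI base units: kg * m^2 / (A * s^3)

Checking each option against kg * m^2 / (A * s^3):
  A. V/m: ✗ does not match
  B. V: ✓ matches
  C. W/A: ✓ matches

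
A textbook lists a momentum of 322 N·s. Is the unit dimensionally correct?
Yes

momentum has SI base units: kg * m / s
N·s reduces to the same SI base units, so it is a valid unit for momentum.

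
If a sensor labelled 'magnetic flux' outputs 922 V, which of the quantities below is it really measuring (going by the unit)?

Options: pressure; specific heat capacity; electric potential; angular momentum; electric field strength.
electric potential

magnetic flux should have units dimensionally equivalent to kg * m^2 / (A * s^2) (e.g. Wb).
The given unit 'V' reduces to kg * m^2 / (A * s^3). Of the listed options, that is the dimensionality of electric potential.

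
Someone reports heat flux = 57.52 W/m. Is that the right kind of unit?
No

heat flux has SI base units: kg / s^3
W/m does NOT reduce to kg / s^3; a valid unit for heat flux would be e.g. W/m².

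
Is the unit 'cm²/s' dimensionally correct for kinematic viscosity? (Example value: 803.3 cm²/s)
Yes

kinematic viscosity has SI base units: m^2 / s
cm²/s reduces to the same SI base units, so it is a valid unit for kinematic viscosity.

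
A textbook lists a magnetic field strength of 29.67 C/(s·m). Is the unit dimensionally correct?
Yes

magnetic field strength has SI base units: A / m
C/(s·m) reduces to the same SI base units, so it is a valid unit for magnetic field strength.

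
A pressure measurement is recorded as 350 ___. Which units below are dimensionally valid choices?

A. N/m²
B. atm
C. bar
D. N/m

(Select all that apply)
A, B, C

pressure has SI base units: kg / (m * s^2)

Checking each option against kg / (m * s^2):
  A. N/m²: ✓ matches
  B. atm: ✓ matches
  C. bar: ✓ matches
  D. N/m: ✗ does not match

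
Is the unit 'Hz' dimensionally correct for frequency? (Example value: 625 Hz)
Yes

frequency has SI base units: 1 / s
Hz reduces to the same SI base units, so it is a valid unit for frequency.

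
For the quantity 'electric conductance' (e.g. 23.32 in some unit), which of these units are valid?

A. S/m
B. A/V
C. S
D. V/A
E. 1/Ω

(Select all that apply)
B, C, E

electric conductance has SI base units: A^2 * s^3 / (kg * m^2)

Checking each option against A^2 * s^3 / (kg * m^2):
  A. S/m: ✗ does not match
  B. A/V: ✓ matches
  C. S: ✓ matches
  D. V/A: ✗ does not match
  E. 1/Ω: ✓ matches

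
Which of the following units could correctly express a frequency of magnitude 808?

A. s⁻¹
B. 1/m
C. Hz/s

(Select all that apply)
A

frequency has SI base units: 1 / s

Checking each option against 1 / s:
  A. s⁻¹: ✓ matches
  B. 1/m: ✗ does not match
  C. Hz/s: ✗ does not match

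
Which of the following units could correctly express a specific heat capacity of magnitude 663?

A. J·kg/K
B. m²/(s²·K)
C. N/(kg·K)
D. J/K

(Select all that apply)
B

specific heat capacity has SI base units: m^2 / (s^2 * K)

Checking each option against m^2 / (s^2 * K):
  A. J·kg/K: ✗ does not match
  B. m²/(s²·K): ✓ matches
  C. N/(kg·K): ✗ does not match
  D. J/K: ✗ does not match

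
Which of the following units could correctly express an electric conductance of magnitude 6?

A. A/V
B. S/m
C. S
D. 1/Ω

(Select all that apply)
A, C, D

electric conductance has SI base units: A^2 * s^3 / (kg * m^2)

Checking each option against A^2 * s^3 / (kg * m^2):
  A. A/V: ✓ matches
  B. S/m: ✗ does not match
  C. S: ✓ matches
  D. 1/Ω: ✓ matches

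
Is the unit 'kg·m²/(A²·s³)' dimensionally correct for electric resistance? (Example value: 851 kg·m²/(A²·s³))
Yes

electric resistance has SI base units: kg * m^2 / (A^2 * s^3)
kg·m²/(A²·s³) reduces to the same SI base units, so it is a valid unit for electric resistance.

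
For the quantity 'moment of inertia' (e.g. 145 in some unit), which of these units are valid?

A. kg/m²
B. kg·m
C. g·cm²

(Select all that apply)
C

moment of inertia has SI base units: kg * m^2

Checking each option against kg * m^2:
  A. kg/m²: ✗ does not match
  B. kg·m: ✗ does not match
  C. g·cm²: ✓ matches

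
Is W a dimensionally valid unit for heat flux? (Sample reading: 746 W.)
No

heat flux has SI base units: kg / s^3
W does NOT reduce to kg / s^3; a valid unit for heat flux would be e.g. W/m².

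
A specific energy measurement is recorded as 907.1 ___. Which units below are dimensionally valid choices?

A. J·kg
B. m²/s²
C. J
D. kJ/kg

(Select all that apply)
B, D

specific energy has SI base units: m^2 / s^2

Checking each option against m^2 / s^2:
  A. J·kg: ✗ does not match
  B. m²/s²: ✓ matches
  C. J: ✗ does not match
  D. kJ/kg: ✓ matches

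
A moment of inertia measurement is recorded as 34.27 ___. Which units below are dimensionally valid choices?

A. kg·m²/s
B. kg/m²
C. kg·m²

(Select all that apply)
C

moment of inertia has SI base units: kg * m^2

Checking each option against kg * m^2:
  A. kg·m²/s: ✗ does not match
  B. kg/m²: ✗ does not match
  C. kg·m²: ✓ matches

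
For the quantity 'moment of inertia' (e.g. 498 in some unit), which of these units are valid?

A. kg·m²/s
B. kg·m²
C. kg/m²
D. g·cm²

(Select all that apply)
B, D

moment of inertia has SI base units: kg * m^2

Checking each option against kg * m^2:
  A. kg·m²/s: ✗ does not match
  B. kg·m²: ✓ matches
  C. kg/m²: ✗ does not match
  D. g·cm²: ✓ matches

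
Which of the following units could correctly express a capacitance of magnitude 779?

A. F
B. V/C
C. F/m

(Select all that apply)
A

capacitance has SI base units: A^2 * s^4 / (kg * m^2)

Checking each option against A^2 * s^4 / (kg * m^2):
  A. F: ✓ matches
  B. V/C: ✗ does not match
  C. F/m: ✗ does not match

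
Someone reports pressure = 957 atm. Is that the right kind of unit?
Yes

pressure has SI base units: kg / (m * s^2)
atm reduces to the same SI base units, so it is a valid unit for pressure.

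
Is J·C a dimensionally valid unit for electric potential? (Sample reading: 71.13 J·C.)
No

electric potential has SI base units: kg * m^2 / (A * s^3)
J·C does NOT reduce to kg * m^2 / (A * s^3); a valid unit for electric potential would be e.g. V.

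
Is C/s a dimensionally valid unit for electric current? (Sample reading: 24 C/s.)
Yes

electric current has SI base units: A
C/s reduces to the same SI base units, so it is a valid unit for electric current.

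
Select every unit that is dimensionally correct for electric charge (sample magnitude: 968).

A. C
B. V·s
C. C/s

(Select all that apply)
A

electric charge has SI base units: A * s

Checking each option against A * s:
  A. C: ✓ matches
  B. V·s: ✗ does not match
  C. C/s: ✗ does not match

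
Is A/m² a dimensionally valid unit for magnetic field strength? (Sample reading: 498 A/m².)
No

magnetic field strength has SI base units: A / m
A/m² does NOT reduce to A / m; a valid unit for magnetic field strength would be e.g. A/m.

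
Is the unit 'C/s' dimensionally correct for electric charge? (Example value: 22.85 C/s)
No

electric charge has SI base units: A * s
C/s does NOT reduce to A * s; a valid unit for electric charge would be e.g. C.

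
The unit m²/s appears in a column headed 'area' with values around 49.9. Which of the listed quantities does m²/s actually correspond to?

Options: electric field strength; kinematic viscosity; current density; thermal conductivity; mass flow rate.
kinematic viscosity

area should have units dimensionally equivalent to m^2 (e.g. m²).
The given unit 'm²/s' reduces to m^2 / s. Of the listed options, that is the dimensionality of kinematic viscosity.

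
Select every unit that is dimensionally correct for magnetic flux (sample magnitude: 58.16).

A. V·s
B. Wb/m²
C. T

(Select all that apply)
A

magnetic flux has SI base units: kg * m^2 / (A * s^2)

Checking each option against kg * m^2 / (A * s^2):
  A. V·s: ✓ matches
  B. Wb/m²: ✗ does not match
  C. T: ✗ does not match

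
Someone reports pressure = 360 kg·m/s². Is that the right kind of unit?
No

pressure has SI base units: kg / (m * s^2)
kg·m/s² does NOT reduce to kg / (m * s^2); a valid unit for pressure would be e.g. Pa.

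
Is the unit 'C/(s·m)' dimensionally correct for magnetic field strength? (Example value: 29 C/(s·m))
Yes

magnetic field strength has SI base units: A / m
C/(s·m) reduces to the same SI base units, so it is a valid unit for magnetic field strength.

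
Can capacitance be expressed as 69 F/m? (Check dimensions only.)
No

capacitance has SI base units: A^2 * s^4 / (kg * m^2)
F/m does NOT reduce to A^2 * s^4 / (kg * m^2); a valid unit for capacitance would be e.g. F.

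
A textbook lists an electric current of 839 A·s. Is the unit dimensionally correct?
No

electric current has SI base units: A
A·s does NOT reduce to A; a valid unit for electric current would be e.g. A.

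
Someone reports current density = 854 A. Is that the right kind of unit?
No

current density has SI base units: A / m^2
A does NOT reduce to A / m^2; a valid unit for current density would be e.g. A/m².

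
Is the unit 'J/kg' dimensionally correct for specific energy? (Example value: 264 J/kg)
Yes

specific energy has SI base units: m^2 / s^2
J/kg reduces to the same SI base units, so it is a valid unit for specific energy.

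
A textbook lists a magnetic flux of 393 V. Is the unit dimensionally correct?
No

magnetic flux has SI base units: kg * m^2 / (A * s^2)
V does NOT reduce to kg * m^2 / (A * s^2); a valid unit for magnetic flux would be e.g. Wb.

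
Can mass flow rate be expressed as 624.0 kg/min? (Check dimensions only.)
Yes

mass flow rate has SI base units: kg / s
kg/min reduces to the same SI base units, so it is a valid unit for mass flow rate.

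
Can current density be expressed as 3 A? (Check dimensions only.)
No

current density has SI base units: A / m^2
A does NOT reduce to A / m^2; a valid unit for current density would be e.g. A/m².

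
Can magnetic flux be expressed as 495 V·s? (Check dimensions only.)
Yes

magnetic flux has SI base units: kg * m^2 / (A * s^2)
V·s reduces to the same SI base units, so it is a valid unit for magnetic flux.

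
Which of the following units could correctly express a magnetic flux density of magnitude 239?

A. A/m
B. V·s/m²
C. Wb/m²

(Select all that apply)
B, C

magnetic flux density has SI base units: kg / (A * s^2)

Checking each option against kg / (A * s^2):
  A. A/m: ✗ does not match
  B. V·s/m²: ✓ matches
  C. Wb/m²: ✓ matches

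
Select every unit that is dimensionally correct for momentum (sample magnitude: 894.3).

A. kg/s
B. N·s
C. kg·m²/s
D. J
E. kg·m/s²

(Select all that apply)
B

momentum has SI base units: kg * m / s

Checking each option against kg * m / s:
  A. kg/s: ✗ does not match
  B. N·s: ✓ matches
  C. kg·m²/s: ✗ does not match
  D. J: ✗ does not match
  E. kg·m/s²: ✗ does not match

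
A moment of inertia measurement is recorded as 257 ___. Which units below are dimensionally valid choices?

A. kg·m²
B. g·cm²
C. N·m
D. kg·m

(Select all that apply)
A, B

moment of inertia has SI base units: kg * m^2

Checking each option against kg * m^2:
  A. kg·m²: ✓ matches
  B. g·cm²: ✓ matches
  C. N·m: ✗ does not match
  D. kg·m: ✗ does not match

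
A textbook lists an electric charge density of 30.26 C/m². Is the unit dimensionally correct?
No

electric charge density has SI base units: A * s / m^3
C/m² does NOT reduce to A * s / m^3; a valid unit for electric charge density would be e.g. C/m³.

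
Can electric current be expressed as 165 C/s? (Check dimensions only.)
Yes

electric current has SI base units: A
C/s reduces to the same SI base units, so it is a valid unit for electric current.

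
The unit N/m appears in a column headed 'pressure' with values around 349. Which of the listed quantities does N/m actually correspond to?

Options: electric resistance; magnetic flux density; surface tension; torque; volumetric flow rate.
surface tension

pressure should have units dimensionally equivalent to kg / (m * s^2) (e.g. Pa).
The given unit 'N/m' reduces to kg / s^2. Of the listed options, that is the dimensionality of surface tension.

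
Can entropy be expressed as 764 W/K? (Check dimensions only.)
No

entropy has SI base units: kg * m^2 / (s^2 * K)
W/K does NOT reduce to kg * m^2 / (s^2 * K); a valid unit for entropy would be e.g. J/K.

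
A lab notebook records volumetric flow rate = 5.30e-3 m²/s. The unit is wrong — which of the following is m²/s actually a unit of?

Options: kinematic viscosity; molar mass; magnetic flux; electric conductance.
kinematic viscosity

volumetric flow rate should have units dimensionally equivalent to m^3 / s (e.g. m³/s).
The given unit 'm²/s' reduces to m^2 / s. Of the listed options, that is the dimensionality of kinematic viscosity.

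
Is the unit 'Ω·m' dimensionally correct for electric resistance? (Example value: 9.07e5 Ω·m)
No

electric resistance has SI base units: kg * m^2 / (A^2 * s^3)
Ω·m does NOT reduce to kg * m^2 / (A^2 * s^3); a valid unit for electric resistance would be e.g. Ω.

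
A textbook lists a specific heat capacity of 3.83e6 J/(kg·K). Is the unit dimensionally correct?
Yes

specific heat capacity has SI base units: m^2 / (s^2 * K)
J/(kg·K) reduces to the same SI base units, so it is a valid unit for specific heat capacity.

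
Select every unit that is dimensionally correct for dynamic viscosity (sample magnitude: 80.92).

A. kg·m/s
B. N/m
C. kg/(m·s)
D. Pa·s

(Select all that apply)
C, D

dynamic viscosity has SI base units: kg / (m * s)

Checking each option against kg / (m * s):
  A. kg·m/s: ✗ does not match
  B. N/m: ✗ does not match
  C. kg/(m·s): ✓ matches
  D. Pa·s: ✓ matches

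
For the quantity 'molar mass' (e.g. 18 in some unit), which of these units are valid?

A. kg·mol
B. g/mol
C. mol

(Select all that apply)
B

molar mass has SI base units: kg / mol

Checking each option against kg / mol:
  A. kg·mol: ✗ does not match
  B. g/mol: ✓ matches
  C. mol: ✗ does not match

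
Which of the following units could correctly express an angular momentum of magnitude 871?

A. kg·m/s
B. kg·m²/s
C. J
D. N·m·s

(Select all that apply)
B, D

angular momentum has SI base units: kg * m^2 / s

Checking each option against kg * m^2 / s:
  A. kg·m/s: ✗ does not match
  B. kg·m²/s: ✓ matches
  C. J: ✗ does not match
  D. N·m·s: ✓ matches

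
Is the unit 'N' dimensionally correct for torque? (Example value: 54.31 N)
No

torque has SI base units: kg * m^2 / s^2
N does NOT reduce to kg * m^2 / s^2; a valid unit for torque would be e.g. N·m.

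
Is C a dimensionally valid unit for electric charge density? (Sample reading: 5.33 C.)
No

electric charge density has SI base units: A * s / m^3
C does NOT reduce to A * s / m^3; a valid unit for electric charge density would be e.g. C/m³.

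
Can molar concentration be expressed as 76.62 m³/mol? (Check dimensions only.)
No

molar concentration has SI base units: mol / m^3
m³/mol does NOT reduce to mol / m^3; a valid unit for molar concentration would be e.g. mol/m³.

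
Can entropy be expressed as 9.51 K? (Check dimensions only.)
No

entropy has SI base units: kg * m^2 / (s^2 * K)
K does NOT reduce to kg * m^2 / (s^2 * K); a valid unit for entropy would be e.g. J/K.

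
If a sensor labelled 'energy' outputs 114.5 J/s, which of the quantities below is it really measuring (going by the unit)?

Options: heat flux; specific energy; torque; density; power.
power

energy should have units dimensionally equivalent to kg * m^2 / s^2 (e.g. J).
The given unit 'J/s' reduces to kg * m^2 / s^3. Of the listed options, that is the dimensionality of power.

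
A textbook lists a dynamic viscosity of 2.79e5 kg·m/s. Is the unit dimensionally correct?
No

dynamic viscosity has SI base units: kg / (m * s)
kg·m/s does NOT reduce to kg / (m * s); a valid unit for dynamic viscosity would be e.g. Pa·s.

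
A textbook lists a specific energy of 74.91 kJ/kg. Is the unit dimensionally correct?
Yes

specific energy has SI base units: m^2 / s^2
kJ/kg reduces to the same SI base units, so it is a valid unit for specific energy.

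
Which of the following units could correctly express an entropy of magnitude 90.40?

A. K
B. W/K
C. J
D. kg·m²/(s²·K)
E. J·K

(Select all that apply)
D

entropy has SI base units: kg * m^2 / (s^2 * K)

Checking each option against kg * m^2 / (s^2 * K):
  A. K: ✗ does not match
  B. W/K: ✗ does not match
  C. J: ✗ does not match
  D. kg·m²/(s²·K): ✓ matches
  E. J·K: ✗ does not match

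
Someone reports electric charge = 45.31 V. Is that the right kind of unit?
No

electric charge has SI base units: A * s
V does NOT reduce to A * s; a valid unit for electric charge would be e.g. C.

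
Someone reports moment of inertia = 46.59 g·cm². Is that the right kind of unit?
Yes

moment of inertia has SI base units: kg * m^2
g·cm² reduces to the same SI base units, so it is a valid unit for moment of inertia.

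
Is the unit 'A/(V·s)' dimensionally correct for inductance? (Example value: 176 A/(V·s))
No

inductance has SI base units: kg * m^2 / (A^2 * s^2)
A/(V·s) does NOT reduce to kg * m^2 / (A^2 * s^2); a valid unit for inductance would be e.g. H.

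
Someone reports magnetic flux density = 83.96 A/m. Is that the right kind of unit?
No

magnetic flux density has SI base units: kg / (A * s^2)
A/m does NOT reduce to kg / (A * s^2); a valid unit for magnetic flux density would be e.g. T.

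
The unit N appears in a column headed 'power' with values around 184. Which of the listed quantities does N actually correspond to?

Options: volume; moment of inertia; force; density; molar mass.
force

power should have units dimensionally equivalent to kg * m^2 / s^3 (e.g. W).
The given unit 'N' reduces to kg * m / s^2. Of the listed options, that is the dimensionality of force.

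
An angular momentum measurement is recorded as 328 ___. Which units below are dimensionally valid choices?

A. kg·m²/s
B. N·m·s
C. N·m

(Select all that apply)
A, B

angular momentum has SI base units: kg * m^2 / s

Checking each option against kg * m^2 / s:
  A. kg·m²/s: ✓ matches
  B. N·m·s: ✓ matches
  C. N·m: ✗ does not match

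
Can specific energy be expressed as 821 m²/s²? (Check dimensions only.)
Yes

specific energy has SI base units: m^2 / s^2
m²/s² reduces to the same SI base units, so it is a valid unit for specific energy.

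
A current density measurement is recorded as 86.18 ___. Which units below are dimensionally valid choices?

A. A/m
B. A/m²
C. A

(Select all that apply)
B

current density has SI base units: A / m^2

Checking each option against A / m^2:
  A. A/m: ✗ does not match
  B. A/m²: ✓ matches
  C. A: ✗ does not match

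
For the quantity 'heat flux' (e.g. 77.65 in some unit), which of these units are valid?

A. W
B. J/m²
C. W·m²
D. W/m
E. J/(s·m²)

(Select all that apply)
E

heat flux has SI base units: kg / s^3

Checking each option against kg / s^3:
  A. W: ✗ does not match
  B. J/m²: ✗ does not match
  C. W·m²: ✗ does not match
  D. W/m: ✗ does not match
  E. J/(s·m²): ✓ matches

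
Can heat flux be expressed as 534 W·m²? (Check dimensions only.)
No

heat flux has SI base units: kg / s^3
W·m² does NOT reduce to kg / s^3; a valid unit for heat flux would be e.g. W/m².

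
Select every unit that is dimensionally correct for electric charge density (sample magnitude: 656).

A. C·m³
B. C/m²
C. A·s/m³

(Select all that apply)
C

electric charge density has SI base units: A * s / m^3

Checking each option against A * s / m^3:
  A. C·m³: ✗ does not match
  B. C/m²: ✗ does not match
  C. A·s/m³: ✓ matches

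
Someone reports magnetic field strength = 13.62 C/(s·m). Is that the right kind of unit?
Yes

magnetic field strength has SI base units: A / m
C/(s·m) reduces to the same SI base units, so it is a valid unit for magnetic field strength.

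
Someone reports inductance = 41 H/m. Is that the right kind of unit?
No

inductance has SI base units: kg * m^2 / (A^2 * s^2)
H/m does NOT reduce to kg * m^2 / (A^2 * s^2); a valid unit for inductance would be e.g. H.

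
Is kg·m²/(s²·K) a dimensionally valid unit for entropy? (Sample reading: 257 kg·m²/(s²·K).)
Yes

entropy has SI base units: kg * m^2 / (s^2 * K)
kg·m²/(s²·K) reduces to the same SI base units, so it is a valid unit for entropy.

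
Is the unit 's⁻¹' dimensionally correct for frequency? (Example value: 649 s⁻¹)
Yes

frequency has SI base units: 1 / s
s⁻¹ reduces to the same SI base units, so it is a valid unit for frequency.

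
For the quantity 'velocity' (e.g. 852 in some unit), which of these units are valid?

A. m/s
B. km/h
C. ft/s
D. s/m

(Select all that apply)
A, B, C

velocity has SI base units: m / s

Checking each option against m / s:
  A. m/s: ✓ matches
  B. km/h: ✓ matches
  C. ft/s: ✓ matches
  D. s/m: ✗ does not match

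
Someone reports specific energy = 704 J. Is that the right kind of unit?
No

specific energy has SI base units: m^2 / s^2
J does NOT reduce to m^2 / s^2; a valid unit for specific energy would be e.g. J/kg.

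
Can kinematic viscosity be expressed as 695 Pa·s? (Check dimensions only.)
No

kinematic viscosity has SI base units: m^2 / s
Pa·s does NOT reduce to m^2 / s; a valid unit for kinematic viscosity would be e.g. m²/s.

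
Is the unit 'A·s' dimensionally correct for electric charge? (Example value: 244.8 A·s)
Yes

electric charge has SI base units: A * s
A·s reduces to the same SI base units, so it is a valid unit for electric charge.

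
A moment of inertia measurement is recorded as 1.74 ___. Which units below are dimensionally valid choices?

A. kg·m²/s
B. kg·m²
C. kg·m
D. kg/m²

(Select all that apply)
B

moment of inertia has SI base units: kg * m^2

Checking each option against kg * m^2:
  A. kg·m²/s: ✗ does not match
  B. kg·m²: ✓ matches
  C. kg·m: ✗ does not match
  D. kg/m²: ✗ does not match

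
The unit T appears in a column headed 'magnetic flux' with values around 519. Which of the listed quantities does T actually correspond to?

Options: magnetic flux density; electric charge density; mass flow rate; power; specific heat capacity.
magnetic flux density

magnetic flux should have units dimensionally equivalent to kg * m^2 / (A * s^2) (e.g. Wb).
The given unit 'T' reduces to kg / (A * s^2). Of the listed options, that is the dimensionality of magnetic flux density.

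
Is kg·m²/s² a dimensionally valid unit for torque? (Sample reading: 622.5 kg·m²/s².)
Yes

torque has SI base units: kg * m^2 / s^2
kg·m²/s² reduces to the same SI base units, so it is a valid unit for torque.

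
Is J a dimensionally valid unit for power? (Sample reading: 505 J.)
No

power has SI base units: kg * m^2 / s^3
J does NOT reduce to kg * m^2 / s^3; a valid unit for power would be e.g. W.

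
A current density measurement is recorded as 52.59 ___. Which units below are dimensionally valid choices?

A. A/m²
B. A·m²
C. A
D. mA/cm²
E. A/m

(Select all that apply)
A, D

current density has SI base units: A / m^2

Checking each option against A / m^2:
  A. A/m²: ✓ matches
  B. A·m²: ✗ does not match
  C. A: ✗ does not match
  D. mA/cm²: ✓ matches
  E. A/m: ✗ does not match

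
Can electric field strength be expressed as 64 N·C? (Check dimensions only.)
No

electric field strength has SI base units: kg * m / (A * s^3)
N·C does NOT reduce to kg * m / (A * s^3); a valid unit for electric field strength would be e.g. V/m.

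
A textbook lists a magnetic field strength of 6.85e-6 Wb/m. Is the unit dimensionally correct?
No

magnetic field strength has SI base units: A / m
Wb/m does NOT reduce to A / m; a valid unit for magnetic field strength would be e.g. A/m.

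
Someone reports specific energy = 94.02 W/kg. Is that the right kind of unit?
No

specific energy has SI base units: m^2 / s^2
W/kg does NOT reduce to m^2 / s^2; a valid unit for specific energy would be e.g. J/kg.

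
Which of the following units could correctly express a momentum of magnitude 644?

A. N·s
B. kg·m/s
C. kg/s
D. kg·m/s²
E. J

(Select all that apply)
A, B

momentum has SI base units: kg * m / s

Checking each option against kg * m / s:
  A. N·s: ✓ matches
  B. kg·m/s: ✓ matches
  C. kg/s: ✗ does not match
  D. kg·m/s²: ✗ does not match
  E. J: ✗ does not match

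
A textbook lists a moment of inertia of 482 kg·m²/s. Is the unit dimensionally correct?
No

moment of inertia has SI base units: kg * m^2
kg·m²/s does NOT reduce to kg * m^2; a valid unit for moment of inertia would be e.g. kg·m².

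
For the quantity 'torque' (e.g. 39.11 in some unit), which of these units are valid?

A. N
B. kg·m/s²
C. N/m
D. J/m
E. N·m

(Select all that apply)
E

torque has SI base units: kg * m^2 / s^2

Checking each option against kg * m^2 / s^2:
  A. N: ✗ does not match
  B. kg·m/s²: ✗ does not match
  C. N/m: ✗ does not match
  D. J/m: ✗ does not match
  E. N·m: ✓ matches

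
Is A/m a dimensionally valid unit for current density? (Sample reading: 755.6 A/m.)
No

current density has SI base units: A / m^2
A/m does NOT reduce to A / m^2; a valid unit for current density would be e.g. A/m².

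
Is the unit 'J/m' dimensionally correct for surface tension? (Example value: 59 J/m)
No

surface tension has SI base units: kg / s^2
J/m does NOT reduce to kg / s^2; a valid unit for surface tension would be e.g. N/m.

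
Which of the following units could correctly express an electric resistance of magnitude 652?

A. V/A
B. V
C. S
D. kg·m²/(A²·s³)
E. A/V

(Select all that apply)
A, D

electric resistance has SI base units: kg * m^2 / (A^2 * s^3)

Checking each option against kg * m^2 / (A^2 * s^3):
  A. V/A: ✓ matches
  B. V: ✗ does not match
  C. S: ✗ does not match
  D. kg·m²/(A²·s³): ✓ matches
  E. A/V: ✗ does not match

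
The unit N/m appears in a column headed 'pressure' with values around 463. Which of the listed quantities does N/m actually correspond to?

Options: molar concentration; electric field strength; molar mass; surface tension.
surface tension

pressure should have units dimensionally equivalent to kg / (m * s^2) (e.g. Pa).
The given unit 'N/m' reduces to kg / s^2. Of the listed options, that is the dimensionality of surface tension.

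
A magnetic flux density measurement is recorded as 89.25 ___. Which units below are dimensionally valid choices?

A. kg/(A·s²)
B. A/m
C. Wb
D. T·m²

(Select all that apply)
A

magnetic flux density has SI base units: kg / (A * s^2)

Checking each option against kg / (A * s^2):
  A. kg/(A·s²): ✓ matches
  B. A/m: ✗ does not match
  C. Wb: ✗ does not match
  D. T·m²: ✗ does not match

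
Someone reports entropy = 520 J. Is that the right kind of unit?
No

entropy has SI base units: kg * m^2 / (s^2 * K)
J does NOT reduce to kg * m^2 / (s^2 * K); a valid unit for entropy would be e.g. J/K.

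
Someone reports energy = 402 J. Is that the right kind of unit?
Yes

energy has SI base units: kg * m^2 / s^2
J reduces to the same SI base units, so it is a valid unit for energy.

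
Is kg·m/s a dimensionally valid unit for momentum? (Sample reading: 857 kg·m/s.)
Yes

momentum has SI base units: kg * m / s
kg·m/s reduces to the same SI base units, so it is a valid unit for momentum.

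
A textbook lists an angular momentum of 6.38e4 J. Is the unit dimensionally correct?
No

angular momentum has SI base units: kg * m^2 / s
J does NOT reduce to kg * m^2 / s; a valid unit for angular momentum would be e.g. kg·m²/s.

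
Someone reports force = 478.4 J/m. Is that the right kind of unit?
Yes

force has SI base units: kg * m / s^2
J/m reduces to the same SI base units, so it is a valid unit for force.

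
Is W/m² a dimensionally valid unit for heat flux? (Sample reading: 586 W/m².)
Yes

heat flux has SI base units: kg / s^3
W/m² reduces to the same SI base units, so it is a valid unit for heat flux.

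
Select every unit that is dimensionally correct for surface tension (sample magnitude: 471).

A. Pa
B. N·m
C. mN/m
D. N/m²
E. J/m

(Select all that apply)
C

surface tension has SI base units: kg / s^2

Checking each option against kg / s^2:
  A. Pa: ✗ does not match
  B. N·m: ✗ does not match
  C. mN/m: ✓ matches
  D. N/m²: ✗ does not match
  E. J/m: ✗ does not match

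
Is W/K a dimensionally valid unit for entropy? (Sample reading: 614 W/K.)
No

entropy has SI base units: kg * m^2 / (s^2 * K)
W/K does NOT reduce to kg * m^2 / (s^2 * K); a valid unit for entropy would be e.g. J/K.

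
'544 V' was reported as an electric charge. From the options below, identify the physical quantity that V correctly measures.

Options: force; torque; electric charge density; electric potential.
electric potential

electric charge should have units dimensionally equivalent to A * s (e.g. C).
The given unit 'V' reduces to kg * m^2 / (A * s^3). Of the listed options, that is the dimensionality of electric potential.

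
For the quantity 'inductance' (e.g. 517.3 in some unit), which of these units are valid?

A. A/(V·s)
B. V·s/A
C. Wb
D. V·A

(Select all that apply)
B

inductance has SI base units: kg * m^2 / (A^2 * s^2)

Checking each option against kg * m^2 / (A^2 * s^2):
  A. A/(V·s): ✗ does not match
  B. V·s/A: ✓ matches
  C. Wb: ✗ does not match
  D. V·A: ✗ does not match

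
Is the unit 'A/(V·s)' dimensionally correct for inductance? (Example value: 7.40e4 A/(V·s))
No

inductance has SI base units: kg * m^2 / (A^2 * s^2)
A/(V·s) does NOT reduce to kg * m^2 / (A^2 * s^2); a valid unit for inductance would be e.g. H.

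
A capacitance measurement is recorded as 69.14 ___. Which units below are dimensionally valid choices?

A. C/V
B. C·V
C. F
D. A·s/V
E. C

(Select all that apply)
A, C, D

capacitance has SI base units: A^2 * s^4 / (kg * m^2)

Checking each option against A^2 * s^4 / (kg * m^2):
  A. C/V: ✓ matches
  B. C·V: ✗ does not match
  C. F: ✓ matches
  D. A·s/V: ✓ matches
  E. C: ✗ does not match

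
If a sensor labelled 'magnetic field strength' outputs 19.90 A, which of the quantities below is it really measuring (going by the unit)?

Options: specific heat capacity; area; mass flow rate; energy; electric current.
electric current

magnetic field strength should have units dimensionally equivalent to A / m (e.g. A/m).
The given unit 'A' reduces to A. Of the listed options, that is the dimensionality of electric current.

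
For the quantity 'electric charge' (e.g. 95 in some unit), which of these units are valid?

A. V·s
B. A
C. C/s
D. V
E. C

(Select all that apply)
E

electric charge has SI base units: A * s

Checking each option against A * s:
  A. V·s: ✗ does not match
  B. A: ✗ does not match
  C. C/s: ✗ does not match
  D. V: ✗ does not match
  E. C: ✓ matches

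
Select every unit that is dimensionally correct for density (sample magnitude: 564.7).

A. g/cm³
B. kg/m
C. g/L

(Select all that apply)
A, C

density has SI base units: kg / m^3

Checking each option against kg / m^3:
  A. g/cm³: ✓ matches
  B. kg/m: ✗ does not match
  C. g/L: ✓ matches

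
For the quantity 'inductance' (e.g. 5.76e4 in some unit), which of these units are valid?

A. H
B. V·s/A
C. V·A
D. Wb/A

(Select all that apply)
A, B, D

inductance has SI base units: kg * m^2 / (A^2 * s^2)

Checking each option against kg * m^2 / (A^2 * s^2):
  A. H: ✓ matches
  B. V·s/A: ✓ matches
  C. V·A: ✗ does not match
  D. Wb/A: ✓ matches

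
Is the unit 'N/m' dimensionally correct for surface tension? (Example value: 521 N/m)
Yes

surface tension has SI base units: kg / s^2
N/m reduces to the same SI base units, so it is a valid unit for surface tension.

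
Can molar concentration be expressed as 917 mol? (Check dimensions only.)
No

molar concentration has SI base units: mol / m^3
mol does NOT reduce to mol / m^3; a valid unit for molar concentration would be e.g. mol/m³.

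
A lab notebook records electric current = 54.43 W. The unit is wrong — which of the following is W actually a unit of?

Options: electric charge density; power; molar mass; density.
power

electric current should have units dimensionally equivalent to A (e.g. A).
The given unit 'W' reduces to kg * m^2 / s^3. Of the listed options, that is the dimensionality of power.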